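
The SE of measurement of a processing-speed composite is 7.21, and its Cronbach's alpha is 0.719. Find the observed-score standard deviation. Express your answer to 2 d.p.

SD = SEM / √(1 − r) = 7.21 / √0.281 ≈ 7.21 / 0.530 ≈ 13.601

13.60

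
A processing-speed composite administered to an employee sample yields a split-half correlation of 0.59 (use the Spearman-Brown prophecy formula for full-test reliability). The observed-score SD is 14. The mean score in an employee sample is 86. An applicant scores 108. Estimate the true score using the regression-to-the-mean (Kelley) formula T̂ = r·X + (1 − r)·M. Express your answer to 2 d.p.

Spearman-Brown: r = 2(0.59) / (1 + 0.59) = 1.180 / 1.590 ≃ 0.742
T̂ = 0.742(108) + 0.258(86) ≃ 102.327

102.33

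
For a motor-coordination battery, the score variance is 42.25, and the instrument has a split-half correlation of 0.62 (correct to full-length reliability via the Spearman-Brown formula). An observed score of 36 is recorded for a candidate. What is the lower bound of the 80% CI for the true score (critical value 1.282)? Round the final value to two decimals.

SD = √42.25 = 6.5000
Full-length reliability (Spearman-Brown) = 2(0.62)/(1+0.62) ≈ 0.7654
The standard error of measurement is 6.5000·√(1 − 0.7654) ≈ 6.5000·0.4843 ≈ 3.1481.
Half-width = 1.282·3.1481 ≈ 4.0359
Lower bound: 36 − 4.0359 = 31.9641

31.96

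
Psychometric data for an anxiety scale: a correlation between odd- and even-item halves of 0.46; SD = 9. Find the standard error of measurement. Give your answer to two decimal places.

5.47

Spearman-Brown: r = 2(0.46) / (1 + 0.46) = 0.9200 / 1.4600 ≃ 0.6301
SEM = 9.0000 · √(1 − 0.6301) = 9.0000 · √0.3699 ≃ 9.0000 · 0.6082 ≃ 5.4735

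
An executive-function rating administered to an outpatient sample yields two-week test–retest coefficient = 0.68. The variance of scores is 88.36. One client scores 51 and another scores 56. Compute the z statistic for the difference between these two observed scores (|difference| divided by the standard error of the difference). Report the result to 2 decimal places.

SD = √88.36 = 9.4000
SEM = 9.4000 · √(1 − 0.6800) = 9.4000 · √0.3200 ≈ 9.4000 · 0.5657 ≈ 5.3174
Standard error of the difference = 5.3174·√2 ≈ 7.5200
z = 5 / 7.5200 ≈ 0.6649

0.66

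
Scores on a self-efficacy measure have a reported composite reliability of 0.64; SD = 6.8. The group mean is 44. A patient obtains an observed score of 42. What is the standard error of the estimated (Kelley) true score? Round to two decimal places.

3.26

SE_est = SD · √(r(1 − r)) = 6.80000 · √0.23040 ≈ 6.80000 · 0.48000 ≈ 3.26400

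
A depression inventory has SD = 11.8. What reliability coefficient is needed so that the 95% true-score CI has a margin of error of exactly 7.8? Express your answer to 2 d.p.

0.89

Required SEM = 7.8 / 1.96 ≈ 3.97959
Required reliability = 1 − (SEM/SD)² = 1 − 0.11374 ≈ 0.88626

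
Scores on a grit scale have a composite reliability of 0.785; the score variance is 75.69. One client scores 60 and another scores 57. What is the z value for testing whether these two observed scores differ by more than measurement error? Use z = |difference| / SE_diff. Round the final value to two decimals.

0.53

SD = √75.69 = 8.7000
SEM = 8.7000 * √(1 − 0.7850) = 8.7000 * √0.2150 ≈ 8.7000 * 0.4637 ≈ 4.0340
SE_diff = SEM * √2 ≈ 4.0340 * 1.4142 ≈ 5.7050
z = |60 − 57| / 5.7050 = 3 / 5.7050 ≈ 0.5259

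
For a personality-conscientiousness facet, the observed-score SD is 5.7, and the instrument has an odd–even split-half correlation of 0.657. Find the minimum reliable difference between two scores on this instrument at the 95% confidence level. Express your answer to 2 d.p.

Spearman-Brown: r = 2(0.657) / (1 + 0.657) = 1.31400 / 1.65700 ≈ 0.79300
SEM = 5.70000 · √(1 − 0.79300) = 5.70000 · √0.20700 ≈ 5.70000 · 0.45497 ≈ 2.59335
SE_diff = SEM · √2 ≈ 2.59335 · 1.41421 ≈ 3.66755
Minimum reliable difference = 1.96 · SE_diff ≈ 1.96 · 3.66755 ≈ 7.18839

7.19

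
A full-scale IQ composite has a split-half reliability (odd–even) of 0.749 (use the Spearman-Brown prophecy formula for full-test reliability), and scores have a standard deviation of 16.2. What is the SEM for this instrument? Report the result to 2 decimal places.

6.14

Full-length reliability (Spearman-Brown) = 2(0.749)/(1+0.749) ≈ 0.8565
SEM = 16.2000 * √(1 − 0.8565) = 16.2000 * √0.1435 ≈ 16.2000 * 0.3788 ≈ 6.1370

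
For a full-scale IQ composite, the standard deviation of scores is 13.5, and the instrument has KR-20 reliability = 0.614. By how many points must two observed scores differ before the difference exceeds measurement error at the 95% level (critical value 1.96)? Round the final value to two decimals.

23.25

SEM = 13.50000*√(1 − 0.61400) ≃ 8.38740
SE_diff = SEM * √2 ≃ 8.38740 * 1.41421 ≃ 11.86158
Smallest detectable difference = 1.96*11.86158 ≃ 23.24869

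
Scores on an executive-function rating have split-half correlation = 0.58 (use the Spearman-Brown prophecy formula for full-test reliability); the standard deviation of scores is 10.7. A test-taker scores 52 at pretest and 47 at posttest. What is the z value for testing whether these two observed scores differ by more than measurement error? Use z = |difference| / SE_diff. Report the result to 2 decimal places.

0.64

r_full = 2·0.58 / (1 + 0.58) ≃ 0.734
The standard error of measurement is 10.700×√(1 − 0.734) ≃ 10.700×0.516 ≃ 5.517.
Standard error of the difference = 5.517·√2 ≃ 7.802
z = |52 − 47| / 7.802 = 5 / 7.802 ≃ 0.641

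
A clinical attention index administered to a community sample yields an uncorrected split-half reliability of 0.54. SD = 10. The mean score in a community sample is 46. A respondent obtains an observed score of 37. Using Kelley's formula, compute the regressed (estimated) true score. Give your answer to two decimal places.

Full-length reliability (Spearman-Brown) = 2(0.54)/(1+0.54) ≃ 0.701
T̂ = r·X + (1 − r)·M = 0.701*37 + 0.299*46 ≃ 25.948 + 13.740 ≃ 39.688

39.69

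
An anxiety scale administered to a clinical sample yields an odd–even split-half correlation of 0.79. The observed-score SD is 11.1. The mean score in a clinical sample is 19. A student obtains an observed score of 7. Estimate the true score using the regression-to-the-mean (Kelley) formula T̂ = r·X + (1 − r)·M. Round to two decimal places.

8.41

Full-length reliability (Spearman-Brown) = 2(0.79)/(1+0.79) ≈ 0.8827
T̂ = r·X + (1 − r)·M = 0.8827×7 + 0.1173×19 ≈ 6.1788 + 2.2291 ≈ 8.4078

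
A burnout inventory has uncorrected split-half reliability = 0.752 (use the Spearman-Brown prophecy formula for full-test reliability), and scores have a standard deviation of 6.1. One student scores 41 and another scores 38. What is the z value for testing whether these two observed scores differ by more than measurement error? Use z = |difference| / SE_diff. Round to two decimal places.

Spearman-Brown: r = 2(0.752) / (1 + 0.752) = 1.50400 / 1.75200 ≈ 0.85845
The standard error of measurement is 6.10000×√(1 − 0.85845) ≈ 6.10000×0.37623 ≈ 2.29503.
Standard error of the difference = 2.29503·√2 ≈ 3.24566
z = |41 − 38| / 3.24566 = 3 / 3.24566 ≈ 0.92431

0.92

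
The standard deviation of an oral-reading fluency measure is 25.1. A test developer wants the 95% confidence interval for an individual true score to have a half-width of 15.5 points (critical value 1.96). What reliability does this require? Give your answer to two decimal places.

SEM needed = half-width / z = 15.5/1.96 ≃ 7.908
r = 1 − (7.908/25.1)² ≃ 1 − 0.099 ≃ 0.901

0.90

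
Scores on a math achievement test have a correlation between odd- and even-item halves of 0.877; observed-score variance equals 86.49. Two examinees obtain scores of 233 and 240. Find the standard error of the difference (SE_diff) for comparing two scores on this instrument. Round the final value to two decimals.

σ = 86.49^(1/2) = 9.30000
Full-length reliability (Spearman-Brown) = 2(0.877)/(1+0.877) ≈ 0.93447
SEM = 9.30000*√(1 − 0.93447) ≈ 2.38069
SE_diff = SEM * √2 ≈ 2.38069 * 1.41421 ≈ 3.36681

3.37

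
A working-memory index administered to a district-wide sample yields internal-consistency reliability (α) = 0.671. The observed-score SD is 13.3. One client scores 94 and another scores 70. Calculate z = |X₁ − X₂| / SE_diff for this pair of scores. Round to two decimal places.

The standard error of measurement is 13.3000×√(1 − 0.6710) ≈ 13.3000×0.5736 ≈ 7.6287.
SE_diff = √2 × SEM ≈ 10.7886
z = |94 − 70| / 10.7886 = 24 / 10.7886 ≈ 2.2246

2.22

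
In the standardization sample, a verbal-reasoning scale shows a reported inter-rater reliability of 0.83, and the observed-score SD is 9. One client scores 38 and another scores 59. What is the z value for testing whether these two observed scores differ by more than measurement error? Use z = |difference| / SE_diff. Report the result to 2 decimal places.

The standard error of measurement is 9.0000*√(1 − 0.8300) ≈ 9.0000*0.4123 ≈ 3.7108.
SE_diff = √2 * SEM ≈ 5.2479
z = 21 / 5.2479 ≈ 4.0016

4.00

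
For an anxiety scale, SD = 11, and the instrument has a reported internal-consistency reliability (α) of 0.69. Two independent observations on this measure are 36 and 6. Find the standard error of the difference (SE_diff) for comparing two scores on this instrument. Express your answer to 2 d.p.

The standard error of measurement is 11.00000*√(1 − 0.69000) ≈ 11.00000*0.55678 ≈ 6.12454.
SE_diff = √2 * SEM ≈ 8.66141

8.66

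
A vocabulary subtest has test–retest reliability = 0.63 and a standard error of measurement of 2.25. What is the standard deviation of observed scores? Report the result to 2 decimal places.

3.70

SD = 2.25 / √(1 − 0.63) ≃ 3.69898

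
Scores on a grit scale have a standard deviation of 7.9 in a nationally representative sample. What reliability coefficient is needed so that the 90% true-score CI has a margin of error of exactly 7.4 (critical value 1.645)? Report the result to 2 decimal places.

SEM needed = half-width / z = 7.4/1.645 ≈ 4.4985
r = 1 − (SEM / SD)² = 1 − (4.4985 / 7.9)² ≈ 1 − 0.3242 ≈ 0.6758

0.68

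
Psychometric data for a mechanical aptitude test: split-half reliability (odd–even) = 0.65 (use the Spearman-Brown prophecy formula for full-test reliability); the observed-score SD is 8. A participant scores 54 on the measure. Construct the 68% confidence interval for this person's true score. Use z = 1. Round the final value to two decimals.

[50.32, 57.68]

Full-length reliability (Spearman-Brown) = 2(0.65)/(1+0.65) ≈ 0.78788
The standard error of measurement is 8.00000·√(1 − 0.78788) ≈ 8.00000·0.46057 ≈ 3.68453.
Half-width = 1·3.68453 ≈ 3.68453
68% CI: 54 ± 3.68453 = [50.31547, 57.68453]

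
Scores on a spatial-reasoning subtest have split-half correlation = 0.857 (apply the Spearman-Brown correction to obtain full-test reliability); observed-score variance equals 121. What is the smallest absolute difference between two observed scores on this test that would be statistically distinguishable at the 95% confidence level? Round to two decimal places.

σ = 121^(1/2) = 11.000
r_full = 2·0.857 / (1 + 0.857) ≈ 0.923
SEM = 11.000 × √(1 − 0.923) = 11.000 × √0.077 ≈ 11.000 × 0.277 ≈ 3.052
SE_diff = √2 × SEM ≈ 4.317
Minimum reliable difference = 1.96 × SE_diff ≈ 1.96 × 4.317 ≈ 8.461

8.46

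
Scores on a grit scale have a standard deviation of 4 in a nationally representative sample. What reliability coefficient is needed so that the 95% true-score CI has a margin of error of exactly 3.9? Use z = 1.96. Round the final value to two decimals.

0.75

SEM needed = half-width / z = 3.9/1.96 ≈ 1.990
r = 1 − (SEM / SD)² = 1 − (1.990 / 4)² ≈ 1 − 0.247 ≈ 0.753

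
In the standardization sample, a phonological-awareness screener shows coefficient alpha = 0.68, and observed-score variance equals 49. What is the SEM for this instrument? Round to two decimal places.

3.96

SD = √49 = 7.00000
SEM = 7.00000 * √(1 − 0.68000) = 7.00000 * √0.32000 ≈ 7.00000 * 0.56569 ≈ 3.95980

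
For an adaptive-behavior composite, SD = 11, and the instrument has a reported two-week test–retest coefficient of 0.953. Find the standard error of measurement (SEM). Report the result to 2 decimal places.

SEM = 11.0000·√(1 − 0.9530) ≈ 2.3847

2.38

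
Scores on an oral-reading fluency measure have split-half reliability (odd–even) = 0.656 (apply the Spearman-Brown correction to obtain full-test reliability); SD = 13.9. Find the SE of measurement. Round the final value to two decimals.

r_full = 2·0.656 / (1 + 0.656) ≈ 0.792
SEM = 13.900×√(1 − 0.792) ≈ 6.335

6.34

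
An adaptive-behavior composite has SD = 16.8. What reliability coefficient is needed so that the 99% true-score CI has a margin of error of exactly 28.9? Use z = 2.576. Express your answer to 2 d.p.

0.55

SEM needed = half-width / z = 28.9/2.576 ≈ 11.2189
Required reliability = 1 − (SEM/SD)² = 1 − 0.4459 ≈ 0.5541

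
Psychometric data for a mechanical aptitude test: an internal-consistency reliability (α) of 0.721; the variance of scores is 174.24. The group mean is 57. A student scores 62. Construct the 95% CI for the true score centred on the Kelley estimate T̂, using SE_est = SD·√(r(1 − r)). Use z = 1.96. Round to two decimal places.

σ = 174.24^(1/2) = 13.200
T̂ = r·X + (1 − r)·M = 0.721·62 + 0.279·57 = 44.702 + 15.903 ≃ 60.605
SE_est = 13.200·√(0.721·0.279) ≃ 5.920
95% CI: 60.605 ± 11.604 ≃ (49.001, 72.209)

[49.00, 72.21]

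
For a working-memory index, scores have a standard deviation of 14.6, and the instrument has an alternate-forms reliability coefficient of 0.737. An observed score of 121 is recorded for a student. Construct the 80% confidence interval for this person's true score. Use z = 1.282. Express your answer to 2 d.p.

[111.40, 130.60]

SEM = 14.60000×√(1 − 0.73700) ≈ 7.48739
Half-width = 1.282×7.48739 ≈ 9.59884
Interval: (111.40116, 130.59884)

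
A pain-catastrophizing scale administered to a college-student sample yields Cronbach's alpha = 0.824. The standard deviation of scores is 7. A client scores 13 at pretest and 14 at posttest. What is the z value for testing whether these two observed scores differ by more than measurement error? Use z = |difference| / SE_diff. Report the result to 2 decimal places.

The standard error of measurement is 7.0000*√(1 − 0.8240) ≈ 7.0000*0.4195 ≈ 2.9367.
SE_diff = SEM * √2 ≈ 2.9367 * 1.4142 ≈ 4.1531
z = 1 / 4.1531 ≈ 0.2408

0.24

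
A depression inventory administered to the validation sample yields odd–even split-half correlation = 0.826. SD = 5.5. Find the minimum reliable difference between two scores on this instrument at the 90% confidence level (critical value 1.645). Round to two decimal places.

3.95

Spearman-Brown: r = 2(0.826) / (1 + 0.826) = 1.652 / 1.826 ≈ 0.905
SEM = 5.500 × √(1 − 0.905) = 5.500 × √0.095 ≈ 5.500 × 0.309 ≈ 1.698
SE_diff = SEM × √2 ≈ 1.698 × 1.414 ≈ 2.401
Smallest detectable difference = 1.645×2.401 ≈ 3.950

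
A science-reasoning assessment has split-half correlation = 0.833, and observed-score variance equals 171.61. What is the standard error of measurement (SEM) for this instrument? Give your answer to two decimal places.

3.95

SD = √171.61 ≃ 13.100
Spearman-Brown: r = 2(0.833) / (1 + 0.833) = 1.666 / 1.833 ≃ 0.909
SEM = 13.100 × √(1 − 0.909) = 13.100 × √0.091 ≃ 13.100 × 0.302 ≃ 3.954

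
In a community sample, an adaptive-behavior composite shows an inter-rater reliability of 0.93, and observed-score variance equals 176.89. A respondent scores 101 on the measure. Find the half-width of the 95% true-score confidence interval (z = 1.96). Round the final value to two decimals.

6.90

SD = √176.89 = 13.300
SEM = 13.300 · √(1 − 0.930) = 13.300 · √0.070 ≈ 13.300 · 0.265 ≈ 3.519
Half-width = 1.96·3.519 ≈ 6.897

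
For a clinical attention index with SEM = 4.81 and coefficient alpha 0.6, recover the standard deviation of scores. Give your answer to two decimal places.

7.61

SD = SEM / √(1 − r) = 4.81 / √0.4000 ≈ 4.81 / 0.6325 ≈ 7.6053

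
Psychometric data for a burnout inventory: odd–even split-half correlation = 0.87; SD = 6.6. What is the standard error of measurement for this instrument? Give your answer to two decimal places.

1.74

r_full = 2·0.87 / (1 + 0.87) ≈ 0.930
SEM = 6.600×√(1 − 0.930) ≈ 1.740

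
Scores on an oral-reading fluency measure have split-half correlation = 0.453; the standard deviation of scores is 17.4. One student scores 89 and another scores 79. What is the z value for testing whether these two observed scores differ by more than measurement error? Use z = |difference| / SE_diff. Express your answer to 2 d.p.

0.66

Spearman-Brown: r = 2(0.453) / (1 + 0.453) = 0.906 / 1.453 ≃ 0.624
SEM = 17.400 · √(1 − 0.624) = 17.400 · √0.376 ≃ 17.400 · 0.614 ≃ 10.676
SE_diff = √2 · SEM ≃ 15.098
z = |89 − 79| / 15.098 = 10 / 15.098 ≃ 0.662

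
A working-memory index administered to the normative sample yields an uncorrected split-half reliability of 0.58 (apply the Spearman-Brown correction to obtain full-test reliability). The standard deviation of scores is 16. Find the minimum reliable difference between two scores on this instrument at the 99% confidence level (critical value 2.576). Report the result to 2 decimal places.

30.05

Spearman-Brown: r = 2(0.58) / (1 + 0.58) = 1.1600 / 1.5800 ≈ 0.7342
SEM = 16.0000 * √(1 − 0.7342) = 16.0000 * √0.2658 ≈ 16.0000 * 0.5156 ≈ 8.2493
SE_diff = SEM * √2 ≈ 8.2493 * 1.4142 ≈ 11.6662
Smallest detectable difference = 2.576*11.6662 ≈ 30.0522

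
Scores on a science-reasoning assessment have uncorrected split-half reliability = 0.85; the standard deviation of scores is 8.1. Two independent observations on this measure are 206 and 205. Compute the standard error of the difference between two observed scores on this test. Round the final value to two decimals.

r_full = 2·0.85 / (1 + 0.85) ≈ 0.9189
The standard error of measurement is 8.1000*√(1 − 0.9189) ≈ 8.1000*0.2847 ≈ 2.3065.
SE_diff = √2 * SEM ≈ 3.2618

3.26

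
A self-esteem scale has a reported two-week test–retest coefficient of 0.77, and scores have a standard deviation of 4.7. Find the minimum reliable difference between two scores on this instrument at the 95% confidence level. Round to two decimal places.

6.25

SEM = 4.700*√(1 − 0.770) ≈ 2.254
Standard error of the difference = 2.254·√2 ≈ 3.188
Smallest detectable difference = 1.96*3.188 ≈ 6.248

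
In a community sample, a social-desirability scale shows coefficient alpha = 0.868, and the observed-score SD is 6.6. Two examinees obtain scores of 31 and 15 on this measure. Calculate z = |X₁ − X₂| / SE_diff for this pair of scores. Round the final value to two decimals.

4.72

SEM = 6.600 · √(1 − 0.868) = 6.600 · √0.132 ≃ 6.600 · 0.363 ≃ 2.398
SE_diff = √2 · SEM ≃ 3.391
z = 16 / 3.391 ≃ 4.718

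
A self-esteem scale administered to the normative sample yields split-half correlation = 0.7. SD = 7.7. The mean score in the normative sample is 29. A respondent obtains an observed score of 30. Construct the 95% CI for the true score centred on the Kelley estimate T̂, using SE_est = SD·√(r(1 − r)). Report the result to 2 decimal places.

[24.07, 35.58]

Full-length reliability (Spearman-Brown) = 2(0.7)/(1+0.7) ≈ 0.8235
T̂ = 0.8235(30) + 0.1765(29) ≈ 29.8235
SE_est = 7.7000*√(0.8235*0.1765) ≈ 2.9354
CI = 29.8235 ± 1.96 * 2.9354 → [24.0702, 35.5769]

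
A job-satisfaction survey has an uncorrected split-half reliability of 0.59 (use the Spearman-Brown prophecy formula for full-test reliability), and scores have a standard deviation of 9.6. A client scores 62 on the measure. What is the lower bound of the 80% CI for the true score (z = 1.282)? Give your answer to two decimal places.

55.75

Spearman-Brown: r = 2(0.59) / (1 + 0.59) = 1.1800 / 1.5900 ≈ 0.7421
The standard error of measurement is 9.6000×√(1 − 0.7421) ≈ 9.6000×0.5078 ≈ 4.8749.
Half-width = 1.282×4.8749 ≈ 6.2496
Lower bound: 62 − 6.2496 = 55.7504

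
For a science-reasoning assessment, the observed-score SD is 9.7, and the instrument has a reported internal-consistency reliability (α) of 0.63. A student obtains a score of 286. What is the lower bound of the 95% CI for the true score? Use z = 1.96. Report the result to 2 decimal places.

SEM = 9.70000 · √(1 − 0.63000) = 9.70000 · √0.37000 ≈ 9.70000 · 0.60828 ≈ 5.90028
Margin = 1.96 · 5.90028 ≈ 11.56455
Lower bound: 286 − 11.56455 = 274.43545

274.44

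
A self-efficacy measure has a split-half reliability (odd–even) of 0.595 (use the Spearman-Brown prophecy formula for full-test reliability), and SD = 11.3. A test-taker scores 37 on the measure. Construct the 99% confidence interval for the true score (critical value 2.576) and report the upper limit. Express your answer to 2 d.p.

Full-length reliability (Spearman-Brown) = 2(0.595)/(1+0.595) ≈ 0.7461
The standard error of measurement is 11.3000*√(1 − 0.7461) ≈ 11.3000*0.5039 ≈ 5.6941.
Margin = 2.576 * 5.6941 ≈ 14.6680
Upper bound: 37 + 14.6680 = 51.6680

51.67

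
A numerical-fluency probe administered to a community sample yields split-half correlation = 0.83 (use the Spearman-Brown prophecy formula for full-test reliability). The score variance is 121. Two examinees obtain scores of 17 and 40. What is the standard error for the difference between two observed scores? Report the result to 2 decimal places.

4.74

SD = √121 ≈ 11.00000
r_full = 2·0.83 / (1 + 0.83) ≈ 0.90710
SEM = 11.00000*√(1 − 0.90710) ≈ 3.35268
SE_diff = √2 * SEM ≈ 4.74140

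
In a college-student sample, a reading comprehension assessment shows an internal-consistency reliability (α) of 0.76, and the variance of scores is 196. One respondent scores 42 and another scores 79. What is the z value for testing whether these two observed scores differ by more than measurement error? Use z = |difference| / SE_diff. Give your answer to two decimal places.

σ = 196^(1/2) = 14.0000
SEM = 14.0000 · √(1 − 0.7600) = 14.0000 · √0.2400 ≈ 14.0000 · 0.4899 ≈ 6.8586
Standard error of the difference = 6.8586·√2 ≈ 9.6995
z = |42 − 79| / 9.6995 = 37 / 9.6995 ≈ 3.8146

3.81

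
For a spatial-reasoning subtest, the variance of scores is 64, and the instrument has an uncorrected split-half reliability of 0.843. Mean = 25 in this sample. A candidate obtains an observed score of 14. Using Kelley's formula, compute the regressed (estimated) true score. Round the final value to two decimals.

14.94

Full-length reliability (Spearman-Brown) = 2(0.843)/(1+0.843) ≈ 0.9148
Estimated true score = 0.9148·14 + (1 − 0.9148)·25 ≈ 14.9371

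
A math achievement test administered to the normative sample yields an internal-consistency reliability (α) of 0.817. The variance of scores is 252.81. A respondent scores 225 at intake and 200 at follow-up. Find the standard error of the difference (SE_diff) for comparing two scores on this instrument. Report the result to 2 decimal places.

SD = √252.81 ≈ 15.900
SEM = 15.900 · √(1 − 0.817) = 15.900 · √0.183 ≈ 15.900 · 0.428 ≈ 6.802
SE_diff = SEM · √2 ≈ 6.802 · 1.414 ≈ 9.619

9.62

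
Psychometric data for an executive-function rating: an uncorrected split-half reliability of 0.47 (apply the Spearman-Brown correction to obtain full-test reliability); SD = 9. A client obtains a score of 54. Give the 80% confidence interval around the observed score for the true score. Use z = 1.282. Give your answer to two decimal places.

[47.07, 60.93]

r_full = 2·0.47 / (1 + 0.47) ≈ 0.6395
SEM = 9.0000 * √(1 − 0.6395) = 9.0000 * √0.3605 ≈ 9.0000 * 0.6005 ≈ 5.4041
Margin = 1.282 * 5.4041 ≈ 6.9280
CI = 54 ± 6.9280 → [47.0720, 60.9280]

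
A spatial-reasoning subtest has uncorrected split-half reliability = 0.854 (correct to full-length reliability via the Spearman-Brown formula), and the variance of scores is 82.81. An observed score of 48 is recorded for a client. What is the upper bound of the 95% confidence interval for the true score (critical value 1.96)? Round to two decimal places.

53.01

SD = √82.81 = 9.1000
Full-length reliability (Spearman-Brown) = 2(0.854)/(1+0.854) ≃ 0.9213
SEM = 9.1000 × √(1 − 0.9213) = 9.1000 × √0.0787 ≃ 9.1000 × 0.2806 ≃ 2.5537
1.96 × SEM ≃ 5.0052
Upper bound: 48 + 5.0052 = 53.0052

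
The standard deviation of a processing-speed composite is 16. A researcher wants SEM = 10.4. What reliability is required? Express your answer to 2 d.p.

0.58

r = 1 − (10.400/16)² ≈ 1 − 0.423 ≈ 0.577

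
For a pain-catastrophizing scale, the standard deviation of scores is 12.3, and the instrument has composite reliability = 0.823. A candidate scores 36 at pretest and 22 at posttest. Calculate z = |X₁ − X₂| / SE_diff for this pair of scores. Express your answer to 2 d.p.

SEM = 12.300 × √(1 − 0.823) = 12.300 × √0.177 ≈ 12.300 × 0.421 ≈ 5.175
SE_diff = SEM × √2 ≈ 5.175 × 1.414 ≈ 7.318
z = 14 / 7.318 ≈ 1.913

1.91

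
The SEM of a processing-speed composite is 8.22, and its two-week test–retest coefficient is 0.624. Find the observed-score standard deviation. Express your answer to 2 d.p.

13.41

σ = SEM·(1 − r)^(−1/2) ≈ 8.22×1.631 ≈ 13.405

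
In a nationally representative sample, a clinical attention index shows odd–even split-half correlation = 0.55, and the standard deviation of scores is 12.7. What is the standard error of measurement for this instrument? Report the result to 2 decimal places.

6.84

Full-length reliability (Spearman-Brown) = 2(0.55)/(1+0.55) ≈ 0.7097
SEM = 12.7000 × √(1 − 0.7097) = 12.7000 × √0.2903 ≈ 12.7000 × 0.5388 ≈ 6.8430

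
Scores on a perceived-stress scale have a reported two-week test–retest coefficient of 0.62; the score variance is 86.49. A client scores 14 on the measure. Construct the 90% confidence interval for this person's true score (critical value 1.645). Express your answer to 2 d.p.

[4.57, 23.43]

σ = 86.49^(1/2) = 9.300
SEM = 9.300 · √(1 − 0.620) = 9.300 · √0.380 ≃ 9.300 · 0.616 ≃ 5.733
Half-width = 1.645·5.733 ≃ 9.431
CI = 14 ± 9.431 → [4.569, 23.431]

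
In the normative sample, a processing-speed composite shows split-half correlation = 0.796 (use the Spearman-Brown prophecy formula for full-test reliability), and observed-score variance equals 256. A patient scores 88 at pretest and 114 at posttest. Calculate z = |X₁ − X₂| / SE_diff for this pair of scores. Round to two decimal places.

σ = 256^(1/2) = 16.00000
Full-length reliability (Spearman-Brown) = 2(0.796)/(1+0.796) ≈ 0.88641
SEM = 16.00000 * √(1 − 0.88641) = 16.00000 * √0.11359 ≈ 16.00000 * 0.33702 ≈ 5.39240
SE_diff = √2 * SEM ≈ 7.62600
z = 26 / 7.62600 ≈ 3.40939

3.41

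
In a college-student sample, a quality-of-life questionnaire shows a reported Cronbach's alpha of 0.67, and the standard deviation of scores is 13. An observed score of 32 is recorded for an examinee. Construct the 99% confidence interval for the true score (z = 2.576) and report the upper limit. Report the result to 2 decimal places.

51.24

The standard error of measurement is 13.000·√(1 − 0.670) ≃ 13.000·0.574 ≃ 7.468.
2.576 · SEM ≃ 19.237
Upper bound: 32 + 19.237 = 51.237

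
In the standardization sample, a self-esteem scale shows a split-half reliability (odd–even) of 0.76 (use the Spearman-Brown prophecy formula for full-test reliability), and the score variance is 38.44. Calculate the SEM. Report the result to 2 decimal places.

SD = √38.44 ≈ 6.2000
Spearman-Brown: r = 2(0.76) / (1 + 0.76) = 1.5200 / 1.7600 ≈ 0.8636
SEM = 6.2000×√(1 − 0.8636) ≈ 2.2895

2.29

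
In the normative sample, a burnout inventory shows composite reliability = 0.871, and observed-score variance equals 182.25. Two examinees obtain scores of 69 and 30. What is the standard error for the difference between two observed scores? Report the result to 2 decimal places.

6.86

σ = 182.25^(1/2) = 13.500
The standard error of measurement is 13.500*√(1 − 0.871) ≈ 13.500*0.359 ≈ 4.849.
SE_diff = √2 * SEM ≈ 6.857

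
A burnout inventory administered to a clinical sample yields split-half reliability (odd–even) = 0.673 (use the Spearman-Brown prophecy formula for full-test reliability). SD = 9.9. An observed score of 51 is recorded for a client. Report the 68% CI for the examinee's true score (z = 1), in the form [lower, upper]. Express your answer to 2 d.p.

Full-length reliability (Spearman-Brown) = 2(0.673)/(1+0.673) ≈ 0.8045
The standard error of measurement is 9.9000·√(1 − 0.8045) ≈ 9.9000·0.4421 ≈ 4.3768.
1 · SEM ≈ 4.3768
Interval: (46.6232, 55.3768)

[46.62, 55.38]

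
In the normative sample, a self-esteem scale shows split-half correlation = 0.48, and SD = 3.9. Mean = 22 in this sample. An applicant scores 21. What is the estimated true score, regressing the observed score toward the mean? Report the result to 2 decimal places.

Full-length reliability (Spearman-Brown) = 2(0.48)/(1+0.48) ≃ 0.649
T̂ = r·X + (1 − r)·M = 0.649·21 + 0.351·22 ≃ 13.622 + 7.730 ≃ 21.351

21.35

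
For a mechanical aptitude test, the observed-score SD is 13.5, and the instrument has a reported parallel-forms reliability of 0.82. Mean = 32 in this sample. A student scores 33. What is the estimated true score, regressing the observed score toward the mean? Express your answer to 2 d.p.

T̂ = 0.820(33) + 0.180(32) ≈ 32.820

32.82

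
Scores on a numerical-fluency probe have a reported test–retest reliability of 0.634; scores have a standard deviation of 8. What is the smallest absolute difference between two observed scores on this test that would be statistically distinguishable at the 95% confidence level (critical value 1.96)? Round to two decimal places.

SEM = 8.0000·√(1 − 0.6340) ≃ 4.8398
SE_diff = √2 · SEM ≃ 6.8446
Smallest detectable difference = 1.96·6.8446 ≃ 13.4153

13.42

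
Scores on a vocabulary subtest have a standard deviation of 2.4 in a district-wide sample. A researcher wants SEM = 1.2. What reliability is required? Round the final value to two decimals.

Required reliability = 1 − (SEM/SD)² = 1 − 0.250 ≈ 0.750

0.75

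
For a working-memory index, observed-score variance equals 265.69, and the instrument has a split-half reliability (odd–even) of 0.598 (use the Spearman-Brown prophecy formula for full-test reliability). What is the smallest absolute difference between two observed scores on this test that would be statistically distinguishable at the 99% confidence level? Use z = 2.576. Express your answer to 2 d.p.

29.78

SD = √265.69 = 16.3000
r_full = 2·0.598 / (1 + 0.598) ≈ 0.7484
SEM = 16.3000 · √(1 − 0.7484) = 16.3000 · √0.2516 ≈ 16.3000 · 0.5016 ≈ 8.1755
SE_diff = √2 · SEM ≈ 11.5618
Smallest detectable difference = 2.576·11.5618 ≈ 29.7833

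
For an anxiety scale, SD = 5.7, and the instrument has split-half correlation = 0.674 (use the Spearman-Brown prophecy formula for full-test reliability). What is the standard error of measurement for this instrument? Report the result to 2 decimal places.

2.52

Spearman-Brown: r = 2(0.674) / (1 + 0.674) = 1.3480 / 1.6740 ≈ 0.8053
SEM = 5.7000 · √(1 − 0.8053) = 5.7000 · √0.1947 ≈ 5.7000 · 0.4413 ≈ 2.5154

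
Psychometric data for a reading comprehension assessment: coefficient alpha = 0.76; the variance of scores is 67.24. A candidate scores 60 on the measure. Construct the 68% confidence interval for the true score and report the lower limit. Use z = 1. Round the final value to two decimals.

σ = 67.24^(1/2) = 8.200
SEM = 8.200 × √(1 − 0.760) = 8.200 × √0.240 ≈ 8.200 × 0.490 ≈ 4.017
1 × SEM ≈ 4.017
Lower limit = 60 − 4.017 ≈ 55.983

55.98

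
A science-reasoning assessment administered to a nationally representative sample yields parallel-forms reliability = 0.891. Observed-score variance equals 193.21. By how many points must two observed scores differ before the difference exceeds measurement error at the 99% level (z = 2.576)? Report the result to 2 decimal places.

σ = 193.21^(1/2) = 13.90000
SEM = 13.90000·√(1 − 0.89100) ≃ 4.58911
SE_diff = SEM · √2 ≃ 4.58911 · 1.41421 ≃ 6.48998
Minimum reliable difference = 2.576 · SE_diff ≃ 2.576 · 6.48998 ≃ 16.71818

16.72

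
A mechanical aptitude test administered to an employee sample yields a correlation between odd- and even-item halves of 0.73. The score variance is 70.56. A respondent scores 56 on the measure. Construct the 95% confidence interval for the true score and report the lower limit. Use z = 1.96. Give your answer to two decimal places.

SD = √70.56 = 8.400
r_full = 2·0.73 / (1 + 0.73) ≈ 0.844
The standard error of measurement is 8.400*√(1 − 0.844) ≈ 8.400*0.395 ≈ 3.318.
1.96 * SEM ≈ 6.504
Lower bound: 56 − 6.504 = 49.496

49.50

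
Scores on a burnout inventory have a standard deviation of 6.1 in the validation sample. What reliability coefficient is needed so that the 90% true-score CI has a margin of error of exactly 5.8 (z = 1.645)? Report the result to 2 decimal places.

0.67

SEM needed = half-width / z = 5.8/1.645 ≈ 3.5258
r = 1 − (SEM / SD)² = 1 − (3.5258 / 6.1)² ≈ 1 − 0.3341 ≈ 0.6659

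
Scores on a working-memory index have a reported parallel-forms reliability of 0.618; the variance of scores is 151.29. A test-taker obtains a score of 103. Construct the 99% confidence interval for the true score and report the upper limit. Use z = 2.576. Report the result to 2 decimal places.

SD = √151.29 ≈ 12.3000
SEM = 12.3000 * √(1 − 0.6180) = 12.3000 * √0.3820 ≈ 12.3000 * 0.6181 ≈ 7.6022
2.576 * SEM ≈ 19.5832
Upper limit = 103 + 19.5832 ≈ 122.5832

122.58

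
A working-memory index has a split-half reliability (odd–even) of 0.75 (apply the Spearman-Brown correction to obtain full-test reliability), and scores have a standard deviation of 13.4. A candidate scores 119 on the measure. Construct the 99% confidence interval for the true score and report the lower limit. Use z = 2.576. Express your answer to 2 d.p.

Spearman-Brown: r = 2(0.75) / (1 + 0.75) = 1.5000 / 1.7500 ≈ 0.8571
SEM = 13.4000 × √(1 − 0.8571) = 13.4000 × √0.1429 ≈ 13.4000 × 0.3780 ≈ 5.0647
Half-width = 2.576×5.0647 ≈ 13.0467
Lower bound: 119 − 13.0467 = 105.9533

105.95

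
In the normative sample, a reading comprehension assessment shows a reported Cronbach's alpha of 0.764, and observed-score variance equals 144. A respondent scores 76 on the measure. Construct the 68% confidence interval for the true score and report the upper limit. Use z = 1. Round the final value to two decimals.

SD = √144 ≈ 12.00000
SEM = 12.00000 * √(1 − 0.76400) = 12.00000 * √0.23600 ≈ 12.00000 * 0.48580 ≈ 5.82958
Half-width = 1*5.82958 ≈ 5.82958
Upper bound: 76 + 5.82958 = 81.82958

81.83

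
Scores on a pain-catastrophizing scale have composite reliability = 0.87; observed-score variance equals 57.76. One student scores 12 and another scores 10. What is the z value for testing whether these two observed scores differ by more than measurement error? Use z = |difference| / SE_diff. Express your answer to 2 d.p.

σ = 57.76^(1/2) = 7.6000
SEM = 7.6000 × √(1 − 0.8700) = 7.6000 × √0.1300 ≈ 7.6000 × 0.3606 ≈ 2.7402
SE_diff = √2 × SEM ≈ 3.8753
z = 2 / 3.8753 ≈ 0.5161

0.52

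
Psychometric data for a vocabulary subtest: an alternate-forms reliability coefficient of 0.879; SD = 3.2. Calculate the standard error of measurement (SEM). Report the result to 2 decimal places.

1.11

SEM = 3.2000 × √(1 − 0.8790) = 3.2000 × √0.1210 ≈ 3.2000 × 0.3479 ≈ 1.1131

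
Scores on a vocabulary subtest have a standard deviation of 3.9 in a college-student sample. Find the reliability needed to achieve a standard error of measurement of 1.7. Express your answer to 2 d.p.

0.81

r = 1 − (1.70000/3.9)² ≈ 1 − 0.19001 ≈ 0.80999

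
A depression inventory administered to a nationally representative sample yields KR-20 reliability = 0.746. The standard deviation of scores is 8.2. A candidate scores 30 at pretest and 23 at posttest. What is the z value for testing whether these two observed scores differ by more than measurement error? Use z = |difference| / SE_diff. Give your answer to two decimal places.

1.20

SEM = 8.20000 * √(1 − 0.74600) = 8.20000 * √0.25400 ≈ 8.20000 * 0.50398 ≈ 4.13267
SE_diff = √2 * SEM ≈ 5.84448
z = |30 − 23| / 5.84448 = 7 / 5.84448 ≈ 1.19771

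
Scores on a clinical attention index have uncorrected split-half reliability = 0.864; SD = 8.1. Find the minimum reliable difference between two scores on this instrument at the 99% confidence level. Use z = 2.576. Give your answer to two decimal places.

Spearman-Brown: r = 2(0.864) / (1 + 0.864) = 1.728 / 1.864 ≈ 0.927
SEM = 8.100 · √(1 − 0.927) = 8.100 · √0.073 ≈ 8.100 · 0.270 ≈ 2.188
SE_diff = SEM · √2 ≈ 2.188 · 1.414 ≈ 3.094
Minimum reliable difference = 2.576 · SE_diff ≈ 2.576 · 3.094 ≈ 7.971

7.97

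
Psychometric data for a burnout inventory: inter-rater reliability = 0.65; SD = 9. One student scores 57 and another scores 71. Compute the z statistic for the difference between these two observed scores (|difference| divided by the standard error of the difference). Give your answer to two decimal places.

1.86

SEM = 9.000·√(1 − 0.650) ≃ 5.324
Standard error of the difference = 5.324·√2 ≃ 7.530
z = |57 − 71| / 7.530 = 14 / 7.530 ≃ 1.859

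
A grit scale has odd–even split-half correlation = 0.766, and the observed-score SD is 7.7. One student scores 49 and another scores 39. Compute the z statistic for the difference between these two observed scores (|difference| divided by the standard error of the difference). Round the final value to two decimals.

2.52

Full-length reliability (Spearman-Brown) = 2(0.766)/(1+0.766) ≈ 0.86750
SEM = 7.70000 × √(1 − 0.86750) = 7.70000 × √0.13250 ≈ 7.70000 × 0.36401 ≈ 2.80287
SE_diff = SEM × √2 ≈ 2.80287 × 1.41421 ≈ 3.96386
z = 10 / 3.96386 ≈ 2.52279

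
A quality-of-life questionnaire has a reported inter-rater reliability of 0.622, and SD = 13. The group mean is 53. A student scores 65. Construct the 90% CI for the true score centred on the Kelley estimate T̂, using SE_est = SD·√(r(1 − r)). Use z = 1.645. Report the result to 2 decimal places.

[50.09, 70.83]

T̂ = r·X + (1 − r)·M = 0.6220·65 + 0.3780·53 = 40.4300 + 20.0340 ≈ 60.4640
SE_est = SD · √(r(1 − r)) = 13.0000 · √0.2351 ≈ 13.0000 · 0.4849 ≈ 6.3035
CI = 60.4640 ± 1.645 · 6.3035 → [50.0947, 70.8333]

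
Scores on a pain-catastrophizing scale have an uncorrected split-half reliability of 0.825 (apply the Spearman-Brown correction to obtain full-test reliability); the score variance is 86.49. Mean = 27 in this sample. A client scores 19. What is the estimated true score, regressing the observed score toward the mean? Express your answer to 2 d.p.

Spearman-Brown: r = 2(0.825) / (1 + 0.825) = 1.6500 / 1.8250 ≈ 0.9041
T̂ = 0.9041(19) + 0.0959(27) ≈ 19.7671

19.77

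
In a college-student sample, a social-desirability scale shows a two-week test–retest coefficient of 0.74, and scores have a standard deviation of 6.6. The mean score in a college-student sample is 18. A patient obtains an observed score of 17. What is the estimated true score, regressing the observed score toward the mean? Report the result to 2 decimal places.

17.26

T̂ = r·X + (1 − r)·M = 0.740*17 + 0.260*18 = 12.580 + 4.680 ≈ 17.260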